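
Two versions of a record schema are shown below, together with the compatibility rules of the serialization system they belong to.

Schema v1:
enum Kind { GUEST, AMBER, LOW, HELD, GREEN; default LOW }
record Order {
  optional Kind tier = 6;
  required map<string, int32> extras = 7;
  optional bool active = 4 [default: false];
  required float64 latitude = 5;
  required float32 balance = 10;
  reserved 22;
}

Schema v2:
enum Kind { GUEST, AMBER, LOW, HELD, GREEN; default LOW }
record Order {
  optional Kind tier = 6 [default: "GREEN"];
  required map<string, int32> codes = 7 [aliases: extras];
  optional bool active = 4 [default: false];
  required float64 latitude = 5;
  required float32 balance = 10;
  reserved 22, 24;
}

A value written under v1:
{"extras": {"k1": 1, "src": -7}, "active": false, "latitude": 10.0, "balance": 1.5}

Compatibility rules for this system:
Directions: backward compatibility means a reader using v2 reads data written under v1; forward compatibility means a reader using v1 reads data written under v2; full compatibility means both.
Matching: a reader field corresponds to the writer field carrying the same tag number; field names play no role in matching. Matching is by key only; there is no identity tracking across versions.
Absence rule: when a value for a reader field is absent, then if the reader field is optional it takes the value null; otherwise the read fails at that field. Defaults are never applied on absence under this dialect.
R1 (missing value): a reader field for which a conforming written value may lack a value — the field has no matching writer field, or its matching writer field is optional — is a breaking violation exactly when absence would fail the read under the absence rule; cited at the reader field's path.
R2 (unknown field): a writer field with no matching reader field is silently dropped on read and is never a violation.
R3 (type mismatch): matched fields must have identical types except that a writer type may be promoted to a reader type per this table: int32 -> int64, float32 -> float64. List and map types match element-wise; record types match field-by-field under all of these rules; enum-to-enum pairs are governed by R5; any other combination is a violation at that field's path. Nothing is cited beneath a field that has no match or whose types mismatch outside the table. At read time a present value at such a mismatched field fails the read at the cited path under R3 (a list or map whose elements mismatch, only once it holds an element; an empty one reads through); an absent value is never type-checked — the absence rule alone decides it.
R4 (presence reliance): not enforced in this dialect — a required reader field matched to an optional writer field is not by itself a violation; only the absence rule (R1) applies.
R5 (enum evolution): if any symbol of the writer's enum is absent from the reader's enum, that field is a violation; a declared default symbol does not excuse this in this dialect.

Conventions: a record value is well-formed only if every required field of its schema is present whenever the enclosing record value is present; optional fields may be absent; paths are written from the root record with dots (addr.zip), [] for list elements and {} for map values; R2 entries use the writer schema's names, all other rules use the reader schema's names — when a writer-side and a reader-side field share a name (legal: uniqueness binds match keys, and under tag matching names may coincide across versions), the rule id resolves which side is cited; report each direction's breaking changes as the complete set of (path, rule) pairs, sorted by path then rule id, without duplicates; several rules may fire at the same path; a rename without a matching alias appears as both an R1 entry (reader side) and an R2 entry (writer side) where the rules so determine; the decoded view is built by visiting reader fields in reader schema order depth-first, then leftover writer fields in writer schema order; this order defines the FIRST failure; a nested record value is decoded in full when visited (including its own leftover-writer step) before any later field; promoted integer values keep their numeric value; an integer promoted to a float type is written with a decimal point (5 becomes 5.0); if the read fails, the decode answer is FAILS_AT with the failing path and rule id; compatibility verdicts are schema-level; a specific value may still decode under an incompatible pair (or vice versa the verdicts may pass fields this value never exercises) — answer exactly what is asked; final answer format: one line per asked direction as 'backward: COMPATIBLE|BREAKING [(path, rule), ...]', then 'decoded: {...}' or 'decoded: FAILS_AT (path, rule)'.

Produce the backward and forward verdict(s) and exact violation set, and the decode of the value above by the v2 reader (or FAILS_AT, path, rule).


backward: COMPATIBLE []; forward: COMPATIBLE []; decoded: {"tier": null, "codes": {"k1": 1, "src": -7}, "active": false, "latitude": 10.0, "balance": 1.5}

in Order below, arrows point writer -> reader
backward pass over Order, reader schema v2, writer schema v1:
  tier: paired with writer tier (Kind -> Kind; writer optional)
  codes: paired with writer extras (map<string, int32> -> map<string, int32>; writer required)
  active: paired with writer active (bool -> bool; writer optional)
  latitude: paired with writer latitude (float64 -> float64; writer required)
  balance: paired with writer balance (float32 -> float32; writer required)
  => no violations; backward on Order: COMPATIBLE
forward pass over Order, reader schema v1, writer schema v2:
  tier: paired with writer tier (Kind -> Kind; writer optional)
  extras: paired with writer codes (map<string, int32> -> map<string, int32>; writer required)
  active: paired with writer active (bool -> bool; writer optional)
  latitude: paired with writer latitude (float64 -> float64; writer required)
  balance: paired with writer balance (float32 -> float32; writer required)
  => no violations; forward on Order: COMPATIBLE
decode (reader v2):
  tier := null (not supplied -> null)
  codes := {"k1": 1, "src": -7} (from writer extras)
  active := false
  latitude := 10.0
  balance := 1.5
  => decoded: {"tier": null, "codes": {"k1": 1, "src": -7}, "active": false, "latitude": 10.0, "balance": 1.5}


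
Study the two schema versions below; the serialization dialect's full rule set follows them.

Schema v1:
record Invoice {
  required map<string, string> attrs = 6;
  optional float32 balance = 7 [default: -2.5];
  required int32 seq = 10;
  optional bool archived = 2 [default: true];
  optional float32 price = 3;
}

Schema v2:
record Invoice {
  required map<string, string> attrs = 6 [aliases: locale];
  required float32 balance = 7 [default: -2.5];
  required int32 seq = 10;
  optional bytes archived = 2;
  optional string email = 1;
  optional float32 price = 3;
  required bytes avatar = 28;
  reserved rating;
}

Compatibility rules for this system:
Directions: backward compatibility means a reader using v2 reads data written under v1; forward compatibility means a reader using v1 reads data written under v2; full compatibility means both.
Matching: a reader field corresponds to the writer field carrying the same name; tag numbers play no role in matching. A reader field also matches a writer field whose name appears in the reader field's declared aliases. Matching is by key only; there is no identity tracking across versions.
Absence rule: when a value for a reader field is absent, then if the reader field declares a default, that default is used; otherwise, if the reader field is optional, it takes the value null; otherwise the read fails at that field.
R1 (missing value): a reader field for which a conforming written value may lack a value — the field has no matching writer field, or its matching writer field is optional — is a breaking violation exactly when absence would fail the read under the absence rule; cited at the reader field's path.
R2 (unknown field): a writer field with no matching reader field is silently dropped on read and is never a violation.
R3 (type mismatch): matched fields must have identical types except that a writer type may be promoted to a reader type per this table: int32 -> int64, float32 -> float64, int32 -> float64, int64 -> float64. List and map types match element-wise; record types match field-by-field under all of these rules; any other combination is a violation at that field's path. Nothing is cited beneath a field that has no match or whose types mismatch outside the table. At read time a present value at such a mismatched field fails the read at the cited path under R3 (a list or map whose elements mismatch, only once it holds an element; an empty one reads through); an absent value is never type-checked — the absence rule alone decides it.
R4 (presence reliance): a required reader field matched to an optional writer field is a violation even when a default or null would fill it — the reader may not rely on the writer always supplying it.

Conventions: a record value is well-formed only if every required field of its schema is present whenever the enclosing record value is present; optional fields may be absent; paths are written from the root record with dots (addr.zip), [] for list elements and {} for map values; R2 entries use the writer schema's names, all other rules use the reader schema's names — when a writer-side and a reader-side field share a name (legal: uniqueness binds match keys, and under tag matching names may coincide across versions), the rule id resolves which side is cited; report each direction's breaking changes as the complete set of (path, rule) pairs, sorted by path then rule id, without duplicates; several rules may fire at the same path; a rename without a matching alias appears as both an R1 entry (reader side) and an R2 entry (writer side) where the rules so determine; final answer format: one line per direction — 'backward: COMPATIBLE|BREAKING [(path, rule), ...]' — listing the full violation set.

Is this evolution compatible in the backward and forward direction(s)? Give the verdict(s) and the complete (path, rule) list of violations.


backward: BREAKING [(archived, R3), (avatar, R1), (balance, R4)]; forward: BREAKING [(archived, R3)]

the writer's type comes first in each Invoice pair
backward pass over Invoice, reader schema v2, writer schema v1:
  attrs <- attrs (map<string, string> -> map<string, string>, writer required)
  balance <- balance (float32 -> float32, writer optional)
  seq <- seq (int32 -> int32, writer required)
  archived <- archived (bool -> bytes, writer optional)
  no writer field matches reader email
  price <- price (float32 -> float32, writer optional)
  no writer field matches reader avatar
  R3 fires at archived
  R1 fires at avatar
  R4 fires at balance
  backward on Invoice therefore BREAKING (3)
forward pass over Invoice, reader schema v1, writer schema v2:
  attrs <- attrs (map<string, string> -> map<string, string>, writer required)
  balance <- balance (float32 -> float32, writer required)
  seq <- seq (int32 -> int32, writer required)
  archived <- archived (bytes -> bool, writer optional)
  price <- price (float32 -> float32, writer optional)
  email (writer side), unknown to reader
  avatar (writer side), unknown to reader
  R3 fires at archived
  forward on Invoice therefore BREAKING (1)


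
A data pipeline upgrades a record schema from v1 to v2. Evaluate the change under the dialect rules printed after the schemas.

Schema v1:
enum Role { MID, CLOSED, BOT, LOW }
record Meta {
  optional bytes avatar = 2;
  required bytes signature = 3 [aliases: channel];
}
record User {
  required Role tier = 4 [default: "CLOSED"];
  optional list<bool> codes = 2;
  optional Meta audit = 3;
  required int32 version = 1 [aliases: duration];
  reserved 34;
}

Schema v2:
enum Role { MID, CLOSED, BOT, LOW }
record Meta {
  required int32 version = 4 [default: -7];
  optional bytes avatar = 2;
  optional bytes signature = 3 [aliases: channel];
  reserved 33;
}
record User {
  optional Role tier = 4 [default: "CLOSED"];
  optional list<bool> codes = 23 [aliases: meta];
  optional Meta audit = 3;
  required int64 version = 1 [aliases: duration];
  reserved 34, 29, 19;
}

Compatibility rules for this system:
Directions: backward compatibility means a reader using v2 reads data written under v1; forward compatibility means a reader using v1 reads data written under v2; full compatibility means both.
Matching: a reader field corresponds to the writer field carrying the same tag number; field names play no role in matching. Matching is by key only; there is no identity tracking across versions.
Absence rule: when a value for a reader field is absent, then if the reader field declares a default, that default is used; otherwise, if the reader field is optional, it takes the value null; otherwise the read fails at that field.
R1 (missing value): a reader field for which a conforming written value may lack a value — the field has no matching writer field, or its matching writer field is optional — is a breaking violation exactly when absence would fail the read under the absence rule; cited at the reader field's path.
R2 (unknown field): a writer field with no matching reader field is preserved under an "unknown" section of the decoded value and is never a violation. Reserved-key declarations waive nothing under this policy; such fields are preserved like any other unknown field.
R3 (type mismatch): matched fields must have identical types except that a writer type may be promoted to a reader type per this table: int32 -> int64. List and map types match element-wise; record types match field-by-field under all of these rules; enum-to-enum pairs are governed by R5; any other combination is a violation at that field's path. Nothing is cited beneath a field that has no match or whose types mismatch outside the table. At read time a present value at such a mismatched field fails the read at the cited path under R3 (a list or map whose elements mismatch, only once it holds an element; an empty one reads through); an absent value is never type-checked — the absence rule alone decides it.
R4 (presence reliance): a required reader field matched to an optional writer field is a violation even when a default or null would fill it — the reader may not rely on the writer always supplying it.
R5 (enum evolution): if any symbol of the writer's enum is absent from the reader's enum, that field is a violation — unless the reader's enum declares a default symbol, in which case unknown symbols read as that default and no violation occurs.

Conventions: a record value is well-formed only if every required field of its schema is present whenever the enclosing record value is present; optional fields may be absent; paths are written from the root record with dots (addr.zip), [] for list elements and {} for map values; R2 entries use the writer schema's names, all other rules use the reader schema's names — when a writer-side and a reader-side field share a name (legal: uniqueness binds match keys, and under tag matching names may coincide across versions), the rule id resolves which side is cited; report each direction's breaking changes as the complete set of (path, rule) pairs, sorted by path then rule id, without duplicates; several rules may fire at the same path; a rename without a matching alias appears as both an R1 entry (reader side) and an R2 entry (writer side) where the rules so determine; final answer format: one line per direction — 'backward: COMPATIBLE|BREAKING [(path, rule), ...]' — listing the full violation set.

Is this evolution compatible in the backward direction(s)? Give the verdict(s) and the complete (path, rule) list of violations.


each type pair in User: writer, then reader
checking backward for User: reader v2 against writer v1:
  Role -> Role, writer required: tier aligns to tier
  codes: no writer match
  Meta -> Meta, writer optional: audit aligns to audit
  int32 -> int64, writer required: version aligns to version
  codes (writer side), unknown to reader
  audit.version: no writer match
  bytes -> bytes, writer optional: audit.avatar aligns to audit.avatar
  bytes -> bytes, writer required: audit.signature aligns to audit.signature
  => backward: COMPATIBLE
the other User changes do not affect what is asked:
  field signature in record Meta: required changed to optional -> affects forward compatibility only, which is not asked
  field tier in record User: required changed to optional -> affects forward compatibility only, which is not asked
  field codes in record User: tag 2 changed to 23 -> inert for the asked User verdict: nothing fires
  field version in record User: type int32 changed to int64 -> affects forward compatibility only, which is not asked
  added field version to record Meta: required int32, tag 4, default -7 (in v2 it sits immediately before avatar) -> inert for the asked User verdict: nothing fires

backward: COMPATIBLE []


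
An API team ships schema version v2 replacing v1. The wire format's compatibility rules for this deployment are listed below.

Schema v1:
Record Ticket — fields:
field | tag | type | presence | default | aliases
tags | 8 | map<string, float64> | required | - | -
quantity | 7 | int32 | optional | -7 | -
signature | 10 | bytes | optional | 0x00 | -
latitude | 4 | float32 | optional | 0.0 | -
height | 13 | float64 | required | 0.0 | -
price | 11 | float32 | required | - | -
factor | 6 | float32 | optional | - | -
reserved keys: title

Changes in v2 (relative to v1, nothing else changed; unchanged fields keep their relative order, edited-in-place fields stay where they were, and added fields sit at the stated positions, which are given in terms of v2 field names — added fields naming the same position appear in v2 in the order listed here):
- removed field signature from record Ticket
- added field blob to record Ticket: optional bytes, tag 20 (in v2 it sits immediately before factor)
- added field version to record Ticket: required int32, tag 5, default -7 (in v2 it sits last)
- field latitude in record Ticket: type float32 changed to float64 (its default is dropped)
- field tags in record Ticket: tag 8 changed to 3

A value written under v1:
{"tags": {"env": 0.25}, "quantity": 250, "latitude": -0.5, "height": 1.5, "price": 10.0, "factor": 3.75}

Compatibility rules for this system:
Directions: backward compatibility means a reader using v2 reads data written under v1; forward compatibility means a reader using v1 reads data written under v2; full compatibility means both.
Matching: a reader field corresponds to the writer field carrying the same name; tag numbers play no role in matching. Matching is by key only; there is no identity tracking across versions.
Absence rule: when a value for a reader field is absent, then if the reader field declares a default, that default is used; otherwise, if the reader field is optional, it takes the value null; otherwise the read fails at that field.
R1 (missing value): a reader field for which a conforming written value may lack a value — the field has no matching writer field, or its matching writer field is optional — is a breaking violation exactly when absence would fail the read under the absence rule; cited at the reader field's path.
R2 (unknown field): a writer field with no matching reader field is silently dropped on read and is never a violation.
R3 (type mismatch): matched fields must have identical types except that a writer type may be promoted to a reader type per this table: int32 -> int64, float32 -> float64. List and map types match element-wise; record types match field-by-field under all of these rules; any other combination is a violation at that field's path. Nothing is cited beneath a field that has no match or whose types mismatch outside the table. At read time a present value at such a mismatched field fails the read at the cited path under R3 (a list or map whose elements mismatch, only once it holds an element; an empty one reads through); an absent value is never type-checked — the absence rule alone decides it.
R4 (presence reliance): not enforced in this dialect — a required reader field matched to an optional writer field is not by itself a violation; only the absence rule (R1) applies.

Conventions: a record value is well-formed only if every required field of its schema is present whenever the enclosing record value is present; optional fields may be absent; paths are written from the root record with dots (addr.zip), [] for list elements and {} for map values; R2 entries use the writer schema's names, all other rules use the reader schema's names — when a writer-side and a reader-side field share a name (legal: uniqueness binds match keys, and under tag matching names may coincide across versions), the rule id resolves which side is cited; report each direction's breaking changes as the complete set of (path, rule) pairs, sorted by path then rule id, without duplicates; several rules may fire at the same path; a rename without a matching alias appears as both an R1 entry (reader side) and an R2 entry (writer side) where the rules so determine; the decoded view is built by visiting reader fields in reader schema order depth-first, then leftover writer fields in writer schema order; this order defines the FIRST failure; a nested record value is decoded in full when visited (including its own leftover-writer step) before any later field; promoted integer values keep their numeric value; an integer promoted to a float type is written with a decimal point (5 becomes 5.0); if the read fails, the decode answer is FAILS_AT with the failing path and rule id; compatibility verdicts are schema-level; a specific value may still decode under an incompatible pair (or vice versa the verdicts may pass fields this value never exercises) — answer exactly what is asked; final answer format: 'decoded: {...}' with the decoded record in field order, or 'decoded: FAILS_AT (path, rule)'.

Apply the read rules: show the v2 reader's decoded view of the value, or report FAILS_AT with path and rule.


arrows below run writer -> reader for Ticket
decode (reader v2):
  tags := {"env": 0.25}
  quantity := 250
  latitude := -0.5 (float32 -> float64)
  height := 1.5
  price := 10.0
  blob := null (not supplied -> null)
  factor := 3.75
  version := -7 (no value, default fills)
  => decoded: {"tags": {"env": 0.25}, "quantity": 250, "latitude": -0.5, "height": 1.5, "price": 10.0, "blob": null, "factor": 3.75, "version": -7}
the rest of the Ticket diff is inert for this question:
  field latitude in record Ticket: type float32 changed to float64 (its default is dropped) -> matters for Ticket compatibility verdicts, not for this value's decode
  field tags in record Ticket: tag 8 changed to 3 -> inert under this dialect — no rule fires on Ticket and the result does not move

decoded: {"tags": {"env": 0.25}, "quantity": 250, "latitude": -0.5, "height": 1.5, "price": 10.0, "blob": null, "factor": 3.75, "version": -7}


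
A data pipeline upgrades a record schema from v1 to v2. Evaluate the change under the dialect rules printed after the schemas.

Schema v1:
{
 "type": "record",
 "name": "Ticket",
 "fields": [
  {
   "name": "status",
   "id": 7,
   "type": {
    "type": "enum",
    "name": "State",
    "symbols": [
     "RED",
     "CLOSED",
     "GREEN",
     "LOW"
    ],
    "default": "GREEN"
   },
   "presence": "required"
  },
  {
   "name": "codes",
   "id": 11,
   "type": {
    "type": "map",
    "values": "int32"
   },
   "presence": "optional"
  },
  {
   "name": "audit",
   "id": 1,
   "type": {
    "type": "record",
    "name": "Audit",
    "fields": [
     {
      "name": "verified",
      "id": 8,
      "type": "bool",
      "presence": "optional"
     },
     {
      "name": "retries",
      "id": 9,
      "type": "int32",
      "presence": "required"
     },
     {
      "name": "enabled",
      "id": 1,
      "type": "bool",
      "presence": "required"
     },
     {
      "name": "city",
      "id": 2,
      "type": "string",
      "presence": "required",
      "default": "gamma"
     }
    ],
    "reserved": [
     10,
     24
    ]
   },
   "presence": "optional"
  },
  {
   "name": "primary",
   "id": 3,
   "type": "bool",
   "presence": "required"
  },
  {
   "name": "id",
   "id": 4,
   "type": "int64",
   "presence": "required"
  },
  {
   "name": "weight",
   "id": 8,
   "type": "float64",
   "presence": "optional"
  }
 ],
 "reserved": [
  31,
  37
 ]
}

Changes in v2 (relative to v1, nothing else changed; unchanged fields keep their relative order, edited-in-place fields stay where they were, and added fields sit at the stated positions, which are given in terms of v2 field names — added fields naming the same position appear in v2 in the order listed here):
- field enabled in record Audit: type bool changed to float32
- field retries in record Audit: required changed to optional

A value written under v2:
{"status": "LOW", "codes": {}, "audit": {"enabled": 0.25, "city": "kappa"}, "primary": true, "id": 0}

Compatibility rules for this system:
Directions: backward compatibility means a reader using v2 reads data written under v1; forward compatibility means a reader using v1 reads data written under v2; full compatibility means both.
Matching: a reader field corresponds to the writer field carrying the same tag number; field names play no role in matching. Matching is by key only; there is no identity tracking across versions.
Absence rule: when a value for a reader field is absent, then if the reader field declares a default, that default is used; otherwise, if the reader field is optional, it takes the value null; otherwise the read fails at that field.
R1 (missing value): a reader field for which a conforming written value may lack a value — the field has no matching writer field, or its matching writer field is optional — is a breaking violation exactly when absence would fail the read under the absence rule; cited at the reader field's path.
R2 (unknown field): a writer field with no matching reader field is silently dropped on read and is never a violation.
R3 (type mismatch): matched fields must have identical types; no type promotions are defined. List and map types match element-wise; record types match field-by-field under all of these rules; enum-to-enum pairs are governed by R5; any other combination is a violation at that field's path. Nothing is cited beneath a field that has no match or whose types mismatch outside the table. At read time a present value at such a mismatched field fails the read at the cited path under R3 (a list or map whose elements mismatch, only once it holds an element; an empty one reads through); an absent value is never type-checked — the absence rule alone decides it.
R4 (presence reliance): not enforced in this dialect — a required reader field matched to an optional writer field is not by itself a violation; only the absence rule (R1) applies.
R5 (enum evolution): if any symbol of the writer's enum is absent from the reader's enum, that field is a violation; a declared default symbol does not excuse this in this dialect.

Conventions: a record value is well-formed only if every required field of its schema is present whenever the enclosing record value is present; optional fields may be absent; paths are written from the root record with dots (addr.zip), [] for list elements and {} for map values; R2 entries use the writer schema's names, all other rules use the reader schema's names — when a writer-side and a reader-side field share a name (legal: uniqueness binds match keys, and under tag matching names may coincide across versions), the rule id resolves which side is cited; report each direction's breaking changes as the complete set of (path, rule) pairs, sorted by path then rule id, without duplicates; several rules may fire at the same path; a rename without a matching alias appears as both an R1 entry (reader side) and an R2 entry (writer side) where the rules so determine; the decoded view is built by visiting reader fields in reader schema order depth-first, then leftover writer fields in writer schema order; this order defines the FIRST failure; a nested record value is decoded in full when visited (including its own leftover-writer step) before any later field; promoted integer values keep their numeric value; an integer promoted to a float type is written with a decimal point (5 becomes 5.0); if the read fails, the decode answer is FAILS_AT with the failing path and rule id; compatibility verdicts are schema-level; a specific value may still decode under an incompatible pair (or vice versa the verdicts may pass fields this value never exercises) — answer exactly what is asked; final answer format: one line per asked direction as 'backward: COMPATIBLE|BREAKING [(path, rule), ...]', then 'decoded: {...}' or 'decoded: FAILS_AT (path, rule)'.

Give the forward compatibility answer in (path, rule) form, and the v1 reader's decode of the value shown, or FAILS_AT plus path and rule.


forward: BREAKING [(audit.enabled, R3), (audit.retries, R1)]; decoded: FAILS_AT (audit.retries, R1)

the writer's type comes first in each Ticket pair
forward for Ticket (reader v1, writer v2):
  status <- status (State -> State, writer required)
  codes <- codes (map<string, int32> -> map<string, int32>, writer optional)
  audit <- audit (Audit -> Audit, writer optional)
  primary <- primary (bool -> bool, writer required)
  id <- id (int64 -> int64, writer required)
  weight <- weight (float64 -> float64, writer optional)
  audit.verified <- audit.verified (bool -> bool, writer optional)
  audit.retries <- audit.retries (int32 -> int32, writer optional)
  audit.enabled <- audit.enabled (float32 -> bool, writer required)
  audit.city <- audit.city (string -> string, writer required)
  R3 fires at audit.enabled
  R1 fires at audit.retries
  => forward: BREAKING (2)
decode walk for Ticket under reader schema v1:
  status := "LOW"
  codes := {}
  audit.verified := null (not supplied -> null)
  read fails at audit.retries under R1 (no fill)
  => FAILS_AT (audit.retries, R1)


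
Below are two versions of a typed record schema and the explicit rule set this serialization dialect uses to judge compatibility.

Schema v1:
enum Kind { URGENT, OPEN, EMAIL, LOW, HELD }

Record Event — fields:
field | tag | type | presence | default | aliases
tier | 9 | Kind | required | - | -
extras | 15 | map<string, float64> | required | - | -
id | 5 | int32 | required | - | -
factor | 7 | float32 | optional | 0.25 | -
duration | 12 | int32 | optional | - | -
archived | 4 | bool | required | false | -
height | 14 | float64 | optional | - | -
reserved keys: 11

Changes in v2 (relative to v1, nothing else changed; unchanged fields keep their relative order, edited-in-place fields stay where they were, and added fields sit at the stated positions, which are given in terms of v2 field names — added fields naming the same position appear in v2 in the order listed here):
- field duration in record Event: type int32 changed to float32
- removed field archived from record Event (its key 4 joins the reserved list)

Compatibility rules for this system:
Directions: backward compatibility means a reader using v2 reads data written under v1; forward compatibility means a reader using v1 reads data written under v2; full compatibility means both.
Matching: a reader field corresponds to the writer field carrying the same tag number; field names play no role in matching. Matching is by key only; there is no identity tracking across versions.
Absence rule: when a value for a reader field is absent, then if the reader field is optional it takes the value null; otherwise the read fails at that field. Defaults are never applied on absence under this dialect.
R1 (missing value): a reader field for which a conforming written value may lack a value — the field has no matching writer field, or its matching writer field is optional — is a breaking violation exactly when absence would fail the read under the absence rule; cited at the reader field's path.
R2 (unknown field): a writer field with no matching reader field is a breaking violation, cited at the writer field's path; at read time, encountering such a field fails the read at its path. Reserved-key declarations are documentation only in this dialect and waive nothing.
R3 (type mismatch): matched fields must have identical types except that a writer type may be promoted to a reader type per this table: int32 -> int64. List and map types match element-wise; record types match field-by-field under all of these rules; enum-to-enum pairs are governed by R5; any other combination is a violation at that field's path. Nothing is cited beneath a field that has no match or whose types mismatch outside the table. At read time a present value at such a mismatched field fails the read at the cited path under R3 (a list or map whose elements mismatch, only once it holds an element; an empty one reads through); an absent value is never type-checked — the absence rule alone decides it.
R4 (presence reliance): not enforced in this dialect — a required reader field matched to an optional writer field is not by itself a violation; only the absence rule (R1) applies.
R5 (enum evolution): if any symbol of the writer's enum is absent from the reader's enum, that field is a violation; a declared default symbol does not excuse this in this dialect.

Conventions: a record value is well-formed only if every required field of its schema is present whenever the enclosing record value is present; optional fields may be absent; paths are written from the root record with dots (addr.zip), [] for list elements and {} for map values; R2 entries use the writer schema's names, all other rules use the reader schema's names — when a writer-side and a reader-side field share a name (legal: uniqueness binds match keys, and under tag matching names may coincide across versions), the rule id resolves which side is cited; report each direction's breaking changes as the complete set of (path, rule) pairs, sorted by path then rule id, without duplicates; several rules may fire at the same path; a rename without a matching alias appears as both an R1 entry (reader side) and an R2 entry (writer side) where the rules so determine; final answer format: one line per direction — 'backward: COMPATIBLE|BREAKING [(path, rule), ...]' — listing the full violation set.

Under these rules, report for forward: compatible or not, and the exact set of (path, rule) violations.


forward: BREAKING [(archived, R1), (duration, R3)]

the writer's type comes first in each Event pair
forward for Event (reader v1, writer v2):
  tier <- tier (Kind -> Kind, writer required)
  extras <- extras (map<string, float64> -> map<string, float64>, writer required)
  id <- id (int32 -> int32, writer required)
  factor <- factor (float32 -> float32, writer optional)
  duration <- duration (float32 -> int32, writer optional)
  archived: no writer-side match
  height <- height (float64 -> float64, writer optional)
  R1 fires at archived
  R3 fires at duration
  => forward verdict for Event: BREAKING, 2 violation(s)


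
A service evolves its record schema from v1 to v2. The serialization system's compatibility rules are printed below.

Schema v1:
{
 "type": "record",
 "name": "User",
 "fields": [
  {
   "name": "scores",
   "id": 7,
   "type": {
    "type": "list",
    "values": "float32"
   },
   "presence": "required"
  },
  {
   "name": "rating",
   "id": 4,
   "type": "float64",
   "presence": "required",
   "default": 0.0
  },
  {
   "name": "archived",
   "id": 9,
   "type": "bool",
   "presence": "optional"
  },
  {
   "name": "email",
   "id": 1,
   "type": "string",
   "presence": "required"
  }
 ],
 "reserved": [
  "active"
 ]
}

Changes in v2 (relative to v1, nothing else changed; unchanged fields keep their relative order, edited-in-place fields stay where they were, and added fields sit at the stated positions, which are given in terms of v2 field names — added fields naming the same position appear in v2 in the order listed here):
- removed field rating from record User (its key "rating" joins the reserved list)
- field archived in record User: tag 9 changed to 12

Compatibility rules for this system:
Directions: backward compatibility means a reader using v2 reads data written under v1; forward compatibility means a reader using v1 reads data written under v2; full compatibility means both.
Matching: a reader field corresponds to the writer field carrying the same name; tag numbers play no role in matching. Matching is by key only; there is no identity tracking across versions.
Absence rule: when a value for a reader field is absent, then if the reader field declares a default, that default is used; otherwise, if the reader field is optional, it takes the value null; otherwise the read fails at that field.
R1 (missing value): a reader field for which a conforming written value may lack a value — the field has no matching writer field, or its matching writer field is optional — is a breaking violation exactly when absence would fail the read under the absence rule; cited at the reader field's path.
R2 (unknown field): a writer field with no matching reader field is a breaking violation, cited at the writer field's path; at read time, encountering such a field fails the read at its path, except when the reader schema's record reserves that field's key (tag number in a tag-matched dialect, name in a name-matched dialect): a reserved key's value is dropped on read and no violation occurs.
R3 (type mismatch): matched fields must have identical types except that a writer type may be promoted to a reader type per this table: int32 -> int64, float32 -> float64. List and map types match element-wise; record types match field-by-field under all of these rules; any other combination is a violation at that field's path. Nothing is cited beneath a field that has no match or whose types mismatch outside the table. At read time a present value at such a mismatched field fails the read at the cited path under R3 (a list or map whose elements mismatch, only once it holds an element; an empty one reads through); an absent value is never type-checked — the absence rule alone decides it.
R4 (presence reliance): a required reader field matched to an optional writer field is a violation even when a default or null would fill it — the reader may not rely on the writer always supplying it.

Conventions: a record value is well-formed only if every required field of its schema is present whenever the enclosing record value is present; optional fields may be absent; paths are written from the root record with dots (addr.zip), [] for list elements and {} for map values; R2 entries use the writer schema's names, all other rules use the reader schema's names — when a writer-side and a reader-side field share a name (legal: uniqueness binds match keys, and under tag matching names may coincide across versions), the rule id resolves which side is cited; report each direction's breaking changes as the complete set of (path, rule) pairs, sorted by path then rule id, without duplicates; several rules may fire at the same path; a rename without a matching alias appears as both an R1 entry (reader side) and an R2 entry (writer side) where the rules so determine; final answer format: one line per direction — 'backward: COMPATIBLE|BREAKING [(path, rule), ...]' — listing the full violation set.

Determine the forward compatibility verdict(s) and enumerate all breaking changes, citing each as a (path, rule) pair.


forward: COMPATIBLE []

arrows below run writer -> reader for User
checking forward for User: reader v1 against writer v2:
  scores: list<float32> -> list<float32>, writer required; from scores
  rating: no writer match
  archived: bool -> bool, writer optional; from archived
  email: string -> string, writer required; from email
  => no violations; forward on User: COMPATIBLE
the rest of the User diff is inert for this question:
  removed field rating from record User (its key "rating" joins the reserved list) -> inert for the asked User verdict: nothing fires
  field archived in record User: tag 9 changed to 12 -> inert for the asked User verdict: nothing fires


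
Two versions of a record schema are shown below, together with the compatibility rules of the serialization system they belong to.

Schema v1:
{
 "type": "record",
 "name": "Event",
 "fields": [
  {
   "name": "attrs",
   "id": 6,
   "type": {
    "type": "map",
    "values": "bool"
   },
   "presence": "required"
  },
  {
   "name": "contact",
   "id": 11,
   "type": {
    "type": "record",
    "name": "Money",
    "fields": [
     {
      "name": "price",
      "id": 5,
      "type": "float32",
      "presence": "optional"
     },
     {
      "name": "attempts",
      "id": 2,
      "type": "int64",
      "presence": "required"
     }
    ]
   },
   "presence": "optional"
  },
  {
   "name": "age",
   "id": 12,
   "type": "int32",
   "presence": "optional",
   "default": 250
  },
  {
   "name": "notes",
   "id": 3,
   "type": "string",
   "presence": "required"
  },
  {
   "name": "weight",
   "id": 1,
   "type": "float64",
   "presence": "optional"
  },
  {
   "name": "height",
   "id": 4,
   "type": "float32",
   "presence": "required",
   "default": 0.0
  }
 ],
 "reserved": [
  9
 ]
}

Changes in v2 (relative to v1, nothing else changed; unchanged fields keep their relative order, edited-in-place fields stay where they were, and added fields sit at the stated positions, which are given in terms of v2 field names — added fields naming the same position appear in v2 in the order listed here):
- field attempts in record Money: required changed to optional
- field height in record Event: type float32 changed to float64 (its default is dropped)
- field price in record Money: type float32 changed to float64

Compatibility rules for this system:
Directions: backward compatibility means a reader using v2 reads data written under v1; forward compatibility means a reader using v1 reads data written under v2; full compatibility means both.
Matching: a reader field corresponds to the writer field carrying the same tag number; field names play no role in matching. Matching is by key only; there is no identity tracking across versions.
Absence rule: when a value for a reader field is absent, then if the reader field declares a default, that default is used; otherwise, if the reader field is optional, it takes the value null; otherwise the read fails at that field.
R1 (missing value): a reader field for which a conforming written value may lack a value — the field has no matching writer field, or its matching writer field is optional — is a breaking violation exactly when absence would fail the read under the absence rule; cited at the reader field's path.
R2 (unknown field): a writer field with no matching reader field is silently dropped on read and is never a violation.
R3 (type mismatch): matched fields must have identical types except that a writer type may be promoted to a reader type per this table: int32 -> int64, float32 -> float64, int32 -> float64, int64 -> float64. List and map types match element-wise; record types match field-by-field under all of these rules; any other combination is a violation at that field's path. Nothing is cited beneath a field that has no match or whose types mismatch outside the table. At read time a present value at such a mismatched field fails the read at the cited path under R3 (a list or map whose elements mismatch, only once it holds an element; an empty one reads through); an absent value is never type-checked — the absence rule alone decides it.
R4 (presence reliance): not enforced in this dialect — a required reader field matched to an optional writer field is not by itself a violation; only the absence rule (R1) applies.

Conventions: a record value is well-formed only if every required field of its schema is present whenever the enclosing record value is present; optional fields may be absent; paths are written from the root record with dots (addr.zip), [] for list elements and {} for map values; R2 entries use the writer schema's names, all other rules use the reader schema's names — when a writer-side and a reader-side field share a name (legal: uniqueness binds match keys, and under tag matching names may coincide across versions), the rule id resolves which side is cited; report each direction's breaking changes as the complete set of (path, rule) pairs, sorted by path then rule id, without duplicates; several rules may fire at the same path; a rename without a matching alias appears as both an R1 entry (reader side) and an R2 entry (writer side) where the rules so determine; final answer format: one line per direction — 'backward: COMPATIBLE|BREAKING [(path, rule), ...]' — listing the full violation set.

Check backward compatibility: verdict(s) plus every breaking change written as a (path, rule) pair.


backward: COMPATIBLE []

each type pair in Event: writer, then reader
backward analysis of Event with v2 as reader and v1 as writer:
  attrs: paired with writer attrs (map<string, bool> -> map<string, bool>; writer required)
  contact: paired with writer contact (Money -> Money; writer optional)
  age: paired with writer age (int32 -> int32; writer optional)
  notes: paired with writer notes (string -> string; writer required)
  weight: paired with writer weight (float64 -> float64; writer optional)
  height: paired with writer height (float32 -> float64; writer required)
  contact.price: paired with writer contact.price (float32 -> float64; writer optional)
  contact.attempts: paired with writer contact.attempts (int64 -> int64; writer required)
  => no violations; backward on Event: COMPATIBLE
ruling out the remaining Event differences:
  field attempts in record Money: required changed to optional -> affects forward compatibility only, which is not asked
  field height in record Event: type float32 changed to float64 (its default is dropped) -> affects forward compatibility only, which is not asked
  field price in record Money: type float32 changed to float64 -> affects forward compatibility only, which is not asked
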